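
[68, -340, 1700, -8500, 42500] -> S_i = 68*-5^i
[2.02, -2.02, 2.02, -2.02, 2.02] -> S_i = 2.02*(-1.00)^i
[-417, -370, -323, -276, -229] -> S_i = -417 + 47*i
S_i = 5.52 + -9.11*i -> [5.52, -3.59, -12.7, -21.81, -30.92]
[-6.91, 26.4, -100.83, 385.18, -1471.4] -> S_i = -6.91*(-3.82)^i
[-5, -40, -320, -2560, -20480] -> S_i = -5*8^i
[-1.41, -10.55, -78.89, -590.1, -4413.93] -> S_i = -1.41*7.48^i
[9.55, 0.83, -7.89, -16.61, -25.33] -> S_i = 9.55 + -8.72*i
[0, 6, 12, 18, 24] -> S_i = 0 + 6*i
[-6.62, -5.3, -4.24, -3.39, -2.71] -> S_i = -6.62*0.80^i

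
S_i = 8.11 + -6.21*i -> [8.11, 1.9, -4.31, -10.52, -16.73]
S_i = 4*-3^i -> [4, -12, 36, -108, 324]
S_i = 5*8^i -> [5, 40, 320, 2560, 20480]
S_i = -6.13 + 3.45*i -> [-6.13, -2.68, 0.77, 4.22, 7.67]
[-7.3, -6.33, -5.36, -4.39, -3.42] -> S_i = -7.30 + 0.97*i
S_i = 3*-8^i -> [3, -24, 192, -1536, 12288]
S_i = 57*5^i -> [57, 285, 1425, 7125, 35625]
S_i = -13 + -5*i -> [-13, -18, -23, -28, -33]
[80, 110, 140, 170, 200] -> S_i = 80 + 30*i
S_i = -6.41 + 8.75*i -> [-6.41, 2.34, 11.09, 19.84, 28.59]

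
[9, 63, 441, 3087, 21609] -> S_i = 9*7^i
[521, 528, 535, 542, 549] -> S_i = 521 + 7*i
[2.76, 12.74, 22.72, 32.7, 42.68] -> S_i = 2.76 + 9.98*i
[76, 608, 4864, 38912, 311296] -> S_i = 76*8^i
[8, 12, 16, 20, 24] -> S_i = 8 + 4*i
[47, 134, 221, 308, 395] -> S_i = 47 + 87*i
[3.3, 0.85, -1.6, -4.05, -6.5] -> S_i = 3.30 + -2.45*i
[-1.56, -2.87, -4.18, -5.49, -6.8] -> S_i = -1.56 + -1.31*i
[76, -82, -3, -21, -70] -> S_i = Random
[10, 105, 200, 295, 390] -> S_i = 10 + 95*i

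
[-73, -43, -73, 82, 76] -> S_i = Random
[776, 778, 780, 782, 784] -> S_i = 776 + 2*i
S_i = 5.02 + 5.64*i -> [5.02, 10.66, 16.3, 21.94, 27.58]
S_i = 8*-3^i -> [8, -24, 72, -216, 648]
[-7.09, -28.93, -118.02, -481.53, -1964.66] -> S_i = -7.09*4.08^i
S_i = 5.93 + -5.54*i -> [5.93, 0.39, -5.15, -10.69, -16.23]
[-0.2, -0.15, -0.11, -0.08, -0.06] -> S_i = -0.20*0.74^i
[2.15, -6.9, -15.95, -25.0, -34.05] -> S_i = 2.15 + -9.05*i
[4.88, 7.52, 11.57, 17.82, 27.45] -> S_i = 4.88*1.54^i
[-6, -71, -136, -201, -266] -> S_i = -6 + -65*i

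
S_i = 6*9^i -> [6, 54, 486, 4374, 39366]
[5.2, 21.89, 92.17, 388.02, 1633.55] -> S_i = 5.20*4.21^i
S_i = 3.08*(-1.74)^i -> [3.08, -5.36, 9.33, -16.23, 28.23]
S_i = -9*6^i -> [-9, -54, -324, -1944, -11664]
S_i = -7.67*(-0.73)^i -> [-7.67, 5.6, -4.09, 2.98, -2.18]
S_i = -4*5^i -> [-4, -20, -100, -500, -2500]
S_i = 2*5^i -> [2, 10, 50, 250, 1250]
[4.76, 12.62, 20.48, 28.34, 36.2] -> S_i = 4.76 + 7.86*i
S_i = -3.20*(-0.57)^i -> [-3.2, 1.82, -1.04, 0.59, -0.34]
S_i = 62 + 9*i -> [62, 71, 80, 89, 98]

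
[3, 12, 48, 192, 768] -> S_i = 3*4^i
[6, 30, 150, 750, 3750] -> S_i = 6*5^i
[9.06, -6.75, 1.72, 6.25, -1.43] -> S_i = Random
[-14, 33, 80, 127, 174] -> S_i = -14 + 47*i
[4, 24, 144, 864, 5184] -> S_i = 4*6^i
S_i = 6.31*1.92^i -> [6.31, 12.12, 23.26, 44.66, 85.75]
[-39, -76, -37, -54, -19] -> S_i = Random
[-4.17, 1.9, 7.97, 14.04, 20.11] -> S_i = -4.17 + 6.07*i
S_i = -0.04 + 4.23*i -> [-0.04, 4.19, 8.42, 12.65, 16.88]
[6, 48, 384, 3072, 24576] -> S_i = 6*8^i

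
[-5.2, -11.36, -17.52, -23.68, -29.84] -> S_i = -5.20 + -6.16*i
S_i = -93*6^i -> [-93, -558, -3348, -20088, -120528]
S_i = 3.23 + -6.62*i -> [3.23, -3.39, -10.01, -16.63, -23.25]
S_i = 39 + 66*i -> [39, 105, 171, 237, 303]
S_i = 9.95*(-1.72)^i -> [9.95, -17.11, 29.44, -50.63, 87.08]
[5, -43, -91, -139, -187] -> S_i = 5 + -48*i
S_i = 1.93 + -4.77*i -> [1.93, -2.84, -7.61, -12.38, -17.15]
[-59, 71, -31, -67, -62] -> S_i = Random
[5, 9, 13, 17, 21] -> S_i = 5 + 4*i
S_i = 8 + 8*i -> [8, 16, 24, 32, 40]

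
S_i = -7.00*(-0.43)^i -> [-7.0, 3.01, -1.29, 0.56, -0.24]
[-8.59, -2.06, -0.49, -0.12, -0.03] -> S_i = -8.59*0.24^i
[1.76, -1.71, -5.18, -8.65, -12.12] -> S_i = 1.76 + -3.47*i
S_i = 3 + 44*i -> [3, 47, 91, 135, 179]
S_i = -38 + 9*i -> [-38, -29, -20, -11, -2]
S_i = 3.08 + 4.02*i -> [3.08, 7.1, 11.12, 15.14, 19.16]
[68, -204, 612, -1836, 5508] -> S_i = 68*-3^i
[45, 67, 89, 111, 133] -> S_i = 45 + 22*i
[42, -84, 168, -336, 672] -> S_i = 42*-2^i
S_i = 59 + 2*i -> [59, 61, 63, 65, 67]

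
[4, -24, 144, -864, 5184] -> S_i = 4*-6^i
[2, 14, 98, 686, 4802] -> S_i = 2*7^i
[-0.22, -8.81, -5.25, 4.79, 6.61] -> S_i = Random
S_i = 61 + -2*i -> [61, 59, 57, 55, 53]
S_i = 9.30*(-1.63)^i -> [9.3, -15.16, 24.71, -40.28, 65.65]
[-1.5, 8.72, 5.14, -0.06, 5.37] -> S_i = Random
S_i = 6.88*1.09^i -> [6.88, 7.5, 8.17, 8.91, 9.71]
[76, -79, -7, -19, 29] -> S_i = Random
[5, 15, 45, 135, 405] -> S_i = 5*3^i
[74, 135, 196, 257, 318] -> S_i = 74 + 61*i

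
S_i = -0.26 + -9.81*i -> [-0.26, -10.07, -19.88, -29.69, -39.5]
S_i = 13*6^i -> [13, 78, 468, 2808, 16848]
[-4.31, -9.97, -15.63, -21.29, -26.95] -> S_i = -4.31 + -5.66*i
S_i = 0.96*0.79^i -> [0.96, 0.76, 0.6, 0.47, 0.37]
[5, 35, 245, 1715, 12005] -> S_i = 5*7^i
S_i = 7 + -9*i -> [7, -2, -11, -20, -29]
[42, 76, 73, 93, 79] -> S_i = Random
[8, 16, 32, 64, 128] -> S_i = 8*2^i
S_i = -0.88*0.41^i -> [-0.88, -0.36, -0.15, -0.06, -0.02]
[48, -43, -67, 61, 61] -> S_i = Random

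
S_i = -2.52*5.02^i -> [-2.52, -12.65, -63.51, -318.8, -1600.35]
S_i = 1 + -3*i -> [1, -2, -5, -8, -11]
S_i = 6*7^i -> [6, 42, 294, 2058, 14406]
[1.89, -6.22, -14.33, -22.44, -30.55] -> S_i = 1.89 + -8.11*i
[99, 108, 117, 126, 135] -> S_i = 99 + 9*i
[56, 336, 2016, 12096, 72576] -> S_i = 56*6^i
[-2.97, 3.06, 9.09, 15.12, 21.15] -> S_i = -2.97 + 6.03*i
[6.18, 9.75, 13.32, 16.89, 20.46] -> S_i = 6.18 + 3.57*i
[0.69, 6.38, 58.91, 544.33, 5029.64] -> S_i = 0.69*9.24^i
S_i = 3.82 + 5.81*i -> [3.82, 9.63, 15.44, 21.25, 27.06]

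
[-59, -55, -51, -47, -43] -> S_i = -59 + 4*i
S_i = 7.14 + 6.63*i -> [7.14, 13.77, 20.4, 27.03, 33.66]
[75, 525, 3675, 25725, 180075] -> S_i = 75*7^i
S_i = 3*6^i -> [3, 18, 108, 648, 3888]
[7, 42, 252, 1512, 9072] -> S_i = 7*6^i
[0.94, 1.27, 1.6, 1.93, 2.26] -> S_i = 0.94 + 0.33*i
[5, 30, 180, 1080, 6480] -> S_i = 5*6^i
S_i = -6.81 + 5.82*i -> [-6.81, -0.99, 4.83, 10.65, 16.47]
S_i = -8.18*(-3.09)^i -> [-8.18, 25.28, -78.1, 241.34, -745.74]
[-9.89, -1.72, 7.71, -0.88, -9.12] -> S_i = Random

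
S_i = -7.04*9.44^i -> [-7.04, -66.46, -627.36, -5922.28, -55906.29]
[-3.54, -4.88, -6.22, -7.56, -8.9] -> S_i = -3.54 + -1.34*i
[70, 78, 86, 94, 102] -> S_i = 70 + 8*i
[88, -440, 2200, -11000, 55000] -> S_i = 88*-5^i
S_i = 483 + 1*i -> [483, 484, 485, 486, 487]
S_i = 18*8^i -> [18, 144, 1152, 9216, 73728]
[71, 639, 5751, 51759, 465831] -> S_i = 71*9^i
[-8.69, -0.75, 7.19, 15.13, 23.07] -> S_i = -8.69 + 7.94*i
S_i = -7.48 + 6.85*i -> [-7.48, -0.63, 6.22, 13.07, 19.92]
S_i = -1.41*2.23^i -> [-1.41, -3.14, -7.01, -15.64, -34.87]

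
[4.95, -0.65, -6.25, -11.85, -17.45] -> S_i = 4.95 + -5.60*i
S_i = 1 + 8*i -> [1, 9, 17, 25, 33]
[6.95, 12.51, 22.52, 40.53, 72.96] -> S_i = 6.95*1.80^i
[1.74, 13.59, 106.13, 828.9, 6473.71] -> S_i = 1.74*7.81^i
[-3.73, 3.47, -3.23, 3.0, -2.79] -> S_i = -3.73*(-0.93)^i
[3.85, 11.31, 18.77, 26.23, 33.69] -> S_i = 3.85 + 7.46*i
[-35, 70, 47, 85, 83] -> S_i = Random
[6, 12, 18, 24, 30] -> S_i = 6 + 6*i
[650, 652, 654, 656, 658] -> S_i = 650 + 2*i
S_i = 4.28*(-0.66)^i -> [4.28, -2.82, 1.86, -1.23, 0.81]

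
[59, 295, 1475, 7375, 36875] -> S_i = 59*5^i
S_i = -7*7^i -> [-7, -49, -343, -2401, -16807]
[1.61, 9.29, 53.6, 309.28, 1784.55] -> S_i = 1.61*5.77^i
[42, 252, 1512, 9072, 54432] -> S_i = 42*6^i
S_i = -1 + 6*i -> [-1, 5, 11, 17, 23]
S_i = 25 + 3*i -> [25, 28, 31, 34, 37]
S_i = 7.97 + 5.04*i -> [7.97, 13.01, 18.05, 23.09, 28.13]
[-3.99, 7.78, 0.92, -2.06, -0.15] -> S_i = Random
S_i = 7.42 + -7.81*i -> [7.42, -0.39, -8.2, -16.01, -23.82]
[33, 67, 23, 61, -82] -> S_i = Random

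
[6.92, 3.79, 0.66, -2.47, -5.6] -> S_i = 6.92 + -3.13*i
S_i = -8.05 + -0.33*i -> [-8.05, -8.38, -8.71, -9.04, -9.37]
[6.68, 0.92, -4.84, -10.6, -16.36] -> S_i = 6.68 + -5.76*i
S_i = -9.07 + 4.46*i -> [-9.07, -4.61, -0.15, 4.31, 8.77]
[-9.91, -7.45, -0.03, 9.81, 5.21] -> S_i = Random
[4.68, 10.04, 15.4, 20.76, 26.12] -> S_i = 4.68 + 5.36*i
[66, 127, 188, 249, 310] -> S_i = 66 + 61*i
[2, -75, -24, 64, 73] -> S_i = Random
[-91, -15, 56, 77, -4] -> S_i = Random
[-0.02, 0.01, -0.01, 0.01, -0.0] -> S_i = -0.02*(-0.65)^i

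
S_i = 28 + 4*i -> [28, 32, 36, 40, 44]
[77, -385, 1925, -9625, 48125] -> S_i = 77*-5^i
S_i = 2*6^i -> [2, 12, 72, 432, 2592]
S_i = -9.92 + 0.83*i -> [-9.92, -9.09, -8.26, -7.43, -6.6]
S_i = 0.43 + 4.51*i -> [0.43, 4.94, 9.45, 13.96, 18.47]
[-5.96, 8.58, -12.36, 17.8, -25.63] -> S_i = -5.96*(-1.44)^i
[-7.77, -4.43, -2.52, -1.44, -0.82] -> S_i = -7.77*0.57^i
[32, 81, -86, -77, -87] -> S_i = Random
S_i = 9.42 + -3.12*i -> [9.42, 6.3, 3.18, 0.06, -3.06]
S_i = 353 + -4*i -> [353, 349, 345, 341, 337]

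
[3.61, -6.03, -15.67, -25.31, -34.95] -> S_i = 3.61 + -9.64*i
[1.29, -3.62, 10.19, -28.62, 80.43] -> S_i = 1.29*(-2.81)^i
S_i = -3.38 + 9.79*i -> [-3.38, 6.41, 16.2, 25.99, 35.78]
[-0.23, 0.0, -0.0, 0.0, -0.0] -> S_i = -0.23*-0.00^i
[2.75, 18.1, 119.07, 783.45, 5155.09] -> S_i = 2.75*6.58^i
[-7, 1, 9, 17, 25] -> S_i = -7 + 8*i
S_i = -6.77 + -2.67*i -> [-6.77, -9.44, -12.11, -14.78, -17.45]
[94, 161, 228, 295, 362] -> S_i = 94 + 67*i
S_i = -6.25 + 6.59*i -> [-6.25, 0.34, 6.93, 13.52, 20.11]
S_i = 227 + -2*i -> [227, 225, 223, 221, 219]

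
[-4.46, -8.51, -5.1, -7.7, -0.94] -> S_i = Random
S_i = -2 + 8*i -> [-2, 6, 14, 22, 30]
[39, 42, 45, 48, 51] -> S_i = 39 + 3*i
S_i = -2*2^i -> [-2, -4, -8, -16, -32]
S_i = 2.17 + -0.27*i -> [2.17, 1.9, 1.63, 1.36, 1.09]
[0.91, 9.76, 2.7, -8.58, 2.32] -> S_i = Random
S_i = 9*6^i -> [9, 54, 324, 1944, 11664]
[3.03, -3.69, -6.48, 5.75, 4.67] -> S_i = Random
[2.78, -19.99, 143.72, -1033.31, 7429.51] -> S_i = 2.78*(-7.19)^i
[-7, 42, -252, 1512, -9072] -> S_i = -7*-6^i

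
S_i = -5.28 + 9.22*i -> [-5.28, 3.94, 13.16, 22.38, 31.6]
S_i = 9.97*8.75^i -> [9.97, 87.24, 763.33, 6679.12, 58442.31]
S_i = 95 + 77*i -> [95, 172, 249, 326, 403]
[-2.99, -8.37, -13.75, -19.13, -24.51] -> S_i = -2.99 + -5.38*i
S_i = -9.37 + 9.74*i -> [-9.37, 0.37, 10.11, 19.85, 29.59]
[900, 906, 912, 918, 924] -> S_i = 900 + 6*i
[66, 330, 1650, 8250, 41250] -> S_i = 66*5^i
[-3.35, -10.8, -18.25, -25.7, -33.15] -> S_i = -3.35 + -7.45*i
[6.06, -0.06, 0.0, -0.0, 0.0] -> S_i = 6.06*(-0.01)^i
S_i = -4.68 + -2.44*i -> [-4.68, -7.12, -9.56, -12.0, -14.44]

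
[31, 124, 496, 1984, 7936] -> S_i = 31*4^i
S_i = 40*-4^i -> [40, -160, 640, -2560, 10240]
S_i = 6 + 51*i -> [6, 57, 108, 159, 210]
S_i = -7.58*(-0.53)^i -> [-7.58, 4.02, -2.13, 1.13, -0.6]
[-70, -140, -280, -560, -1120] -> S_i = -70*2^i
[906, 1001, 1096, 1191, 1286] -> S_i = 906 + 95*i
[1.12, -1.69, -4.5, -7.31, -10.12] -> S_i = 1.12 + -2.81*i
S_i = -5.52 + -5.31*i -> [-5.52, -10.83, -16.14, -21.45, -26.76]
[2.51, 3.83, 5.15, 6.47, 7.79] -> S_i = 2.51 + 1.32*i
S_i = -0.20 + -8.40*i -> [-0.2, -8.6, -17.0, -25.4, -33.8]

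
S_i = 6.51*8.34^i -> [6.51, 54.29, 452.81, 3776.41, 31495.26]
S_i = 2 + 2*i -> [2, 4, 6, 8, 10]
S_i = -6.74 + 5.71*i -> [-6.74, -1.03, 4.68, 10.39, 16.1]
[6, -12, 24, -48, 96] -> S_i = 6*-2^i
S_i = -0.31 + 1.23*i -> [-0.31, 0.92, 2.15, 3.38, 4.61]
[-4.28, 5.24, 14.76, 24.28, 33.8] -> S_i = -4.28 + 9.52*i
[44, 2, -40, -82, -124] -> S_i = 44 + -42*i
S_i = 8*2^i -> [8, 16, 32, 64, 128]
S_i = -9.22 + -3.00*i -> [-9.22, -12.22, -15.22, -18.22, -21.22]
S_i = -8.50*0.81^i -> [-8.5, -6.89, -5.58, -4.52, -3.66]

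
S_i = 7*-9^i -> [7, -63, 567, -5103, 45927]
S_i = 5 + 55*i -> [5, 60, 115, 170, 225]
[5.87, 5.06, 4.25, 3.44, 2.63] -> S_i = 5.87 + -0.81*i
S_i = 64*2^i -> [64, 128, 256, 512, 1024]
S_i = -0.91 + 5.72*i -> [-0.91, 4.81, 10.53, 16.25, 21.97]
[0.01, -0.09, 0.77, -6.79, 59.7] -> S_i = 0.01*(-8.79)^i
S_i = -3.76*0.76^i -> [-3.76, -2.86, -2.17, -1.65, -1.25]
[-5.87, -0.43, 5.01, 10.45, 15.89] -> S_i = -5.87 + 5.44*i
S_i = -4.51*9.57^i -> [-4.51, -43.16, -413.05, -3952.87, -37828.95]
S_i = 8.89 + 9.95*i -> [8.89, 18.84, 28.79, 38.74, 48.69]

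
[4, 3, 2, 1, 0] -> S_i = 4 + -1*i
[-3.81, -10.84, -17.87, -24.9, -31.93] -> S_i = -3.81 + -7.03*i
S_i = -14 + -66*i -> [-14, -80, -146, -212, -278]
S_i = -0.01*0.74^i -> [-0.01, -0.01, -0.01, -0.0, -0.0]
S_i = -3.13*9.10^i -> [-3.13, -28.48, -259.2, -2358.68, -21463.96]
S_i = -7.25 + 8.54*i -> [-7.25, 1.29, 9.83, 18.37, 26.91]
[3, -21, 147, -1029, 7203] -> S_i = 3*-7^i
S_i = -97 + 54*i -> [-97, -43, 11, 65, 119]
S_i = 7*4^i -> [7, 28, 112, 448, 1792]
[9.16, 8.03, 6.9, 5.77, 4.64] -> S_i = 9.16 + -1.13*i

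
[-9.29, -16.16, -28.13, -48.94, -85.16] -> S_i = -9.29*1.74^i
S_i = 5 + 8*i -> [5, 13, 21, 29, 37]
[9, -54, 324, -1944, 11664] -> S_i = 9*-6^i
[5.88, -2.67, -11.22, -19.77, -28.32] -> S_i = 5.88 + -8.55*i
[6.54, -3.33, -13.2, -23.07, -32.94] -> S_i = 6.54 + -9.87*i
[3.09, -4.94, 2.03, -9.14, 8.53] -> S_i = Random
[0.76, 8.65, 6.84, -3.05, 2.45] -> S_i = Random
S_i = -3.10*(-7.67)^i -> [-3.1, 23.78, -182.37, 1398.77, -10728.6]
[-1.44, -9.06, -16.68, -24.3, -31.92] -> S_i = -1.44 + -7.62*i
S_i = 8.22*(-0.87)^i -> [8.22, -7.15, 6.22, -5.41, 4.71]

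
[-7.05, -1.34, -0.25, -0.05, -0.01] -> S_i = -7.05*0.19^i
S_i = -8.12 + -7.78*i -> [-8.12, -15.9, -23.68, -31.46, -39.24]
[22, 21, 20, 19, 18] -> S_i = 22 + -1*i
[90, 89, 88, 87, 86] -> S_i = 90 + -1*i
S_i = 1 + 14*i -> [1, 15, 29, 43, 57]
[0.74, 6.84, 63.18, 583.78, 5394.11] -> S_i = 0.74*9.24^i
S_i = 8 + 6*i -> [8, 14, 20, 26, 32]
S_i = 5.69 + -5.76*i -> [5.69, -0.07, -5.83, -11.59, -17.35]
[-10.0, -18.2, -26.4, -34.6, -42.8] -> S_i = -10.00 + -8.20*i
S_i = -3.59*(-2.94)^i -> [-3.59, 10.55, -31.03, 91.23, -268.22]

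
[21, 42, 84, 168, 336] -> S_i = 21*2^i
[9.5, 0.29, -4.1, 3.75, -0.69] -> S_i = Random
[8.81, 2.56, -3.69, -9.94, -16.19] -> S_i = 8.81 + -6.25*i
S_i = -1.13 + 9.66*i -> [-1.13, 8.53, 18.19, 27.85, 37.51]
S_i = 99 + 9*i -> [99, 108, 117, 126, 135]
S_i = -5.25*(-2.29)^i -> [-5.25, 12.02, -27.53, 63.05, -144.38]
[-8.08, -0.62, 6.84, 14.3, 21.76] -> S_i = -8.08 + 7.46*i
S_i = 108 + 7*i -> [108, 115, 122, 129, 136]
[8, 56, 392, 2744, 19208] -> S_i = 8*7^i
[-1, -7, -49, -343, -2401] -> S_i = -1*7^i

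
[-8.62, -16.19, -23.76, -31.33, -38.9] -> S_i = -8.62 + -7.57*i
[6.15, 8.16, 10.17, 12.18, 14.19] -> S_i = 6.15 + 2.01*i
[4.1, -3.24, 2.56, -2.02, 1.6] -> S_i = 4.10*(-0.79)^i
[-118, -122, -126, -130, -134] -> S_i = -118 + -4*i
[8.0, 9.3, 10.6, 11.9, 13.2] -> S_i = 8.00 + 1.30*i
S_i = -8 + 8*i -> [-8, 0, 8, 16, 24]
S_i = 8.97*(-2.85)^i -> [8.97, -25.56, 72.86, -207.65, 591.8]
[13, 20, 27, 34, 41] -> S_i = 13 + 7*i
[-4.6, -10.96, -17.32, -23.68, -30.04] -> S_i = -4.60 + -6.36*i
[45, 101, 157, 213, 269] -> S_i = 45 + 56*i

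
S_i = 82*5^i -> [82, 410, 2050, 10250, 51250]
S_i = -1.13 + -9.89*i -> [-1.13, -11.02, -20.91, -30.8, -40.69]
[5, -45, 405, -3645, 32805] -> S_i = 5*-9^i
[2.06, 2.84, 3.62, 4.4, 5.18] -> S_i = 2.06 + 0.78*i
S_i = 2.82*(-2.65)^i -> [2.82, -7.47, 19.8, -52.48, 139.07]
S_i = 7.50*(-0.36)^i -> [7.5, -2.7, 0.97, -0.35, 0.13]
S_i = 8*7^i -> [8, 56, 392, 2744, 19208]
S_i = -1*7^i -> [-1, -7, -49, -343, -2401]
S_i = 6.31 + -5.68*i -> [6.31, 0.63, -5.05, -10.73, -16.41]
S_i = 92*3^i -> [92, 276, 828, 2484, 7452]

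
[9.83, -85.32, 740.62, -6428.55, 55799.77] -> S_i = 9.83*(-8.68)^i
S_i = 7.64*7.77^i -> [7.64, 59.36, 461.25, 3583.9, 27846.94]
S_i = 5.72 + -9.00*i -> [5.72, -3.28, -12.28, -21.28, -30.28]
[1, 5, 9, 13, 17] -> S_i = 1 + 4*i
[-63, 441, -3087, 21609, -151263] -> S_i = -63*-7^i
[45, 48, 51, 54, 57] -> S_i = 45 + 3*i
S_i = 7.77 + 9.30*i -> [7.77, 17.07, 26.37, 35.67, 44.97]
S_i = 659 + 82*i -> [659, 741, 823, 905, 987]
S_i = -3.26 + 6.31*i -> [-3.26, 3.05, 9.36, 15.67, 21.98]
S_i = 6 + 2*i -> [6, 8, 10, 12, 14]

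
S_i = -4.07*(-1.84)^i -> [-4.07, 7.49, -13.78, 25.35, -46.65]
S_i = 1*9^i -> [1, 9, 81, 729, 6561]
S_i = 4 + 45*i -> [4, 49, 94, 139, 184]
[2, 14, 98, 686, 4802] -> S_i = 2*7^i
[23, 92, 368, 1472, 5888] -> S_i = 23*4^i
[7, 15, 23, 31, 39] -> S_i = 7 + 8*i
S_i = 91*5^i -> [91, 455, 2275, 11375, 56875]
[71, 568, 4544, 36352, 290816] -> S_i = 71*8^i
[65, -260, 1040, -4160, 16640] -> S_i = 65*-4^i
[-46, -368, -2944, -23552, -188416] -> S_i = -46*8^i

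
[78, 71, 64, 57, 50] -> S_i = 78 + -7*i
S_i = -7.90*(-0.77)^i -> [-7.9, 6.08, -4.68, 3.61, -2.78]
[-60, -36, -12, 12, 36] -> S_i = -60 + 24*i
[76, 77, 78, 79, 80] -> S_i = 76 + 1*i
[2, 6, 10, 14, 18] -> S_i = 2 + 4*i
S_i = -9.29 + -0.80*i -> [-9.29, -10.09, -10.89, -11.69, -12.49]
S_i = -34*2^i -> [-34, -68, -136, -272, -544]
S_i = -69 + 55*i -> [-69, -14, 41, 96, 151]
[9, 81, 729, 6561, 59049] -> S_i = 9*9^i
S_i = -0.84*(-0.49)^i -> [-0.84, 0.41, -0.2, 0.1, -0.05]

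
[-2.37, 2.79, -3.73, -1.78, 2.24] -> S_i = Random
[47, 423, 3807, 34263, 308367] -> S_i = 47*9^i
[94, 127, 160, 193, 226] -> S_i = 94 + 33*i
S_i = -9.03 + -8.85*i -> [-9.03, -17.88, -26.73, -35.58, -44.43]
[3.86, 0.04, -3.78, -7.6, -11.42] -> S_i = 3.86 + -3.82*i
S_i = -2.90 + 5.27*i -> [-2.9, 2.37, 7.64, 12.91, 18.18]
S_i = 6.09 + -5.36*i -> [6.09, 0.73, -4.63, -9.99, -15.35]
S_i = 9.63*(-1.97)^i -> [9.63, -18.97, 37.37, -73.62, 145.04]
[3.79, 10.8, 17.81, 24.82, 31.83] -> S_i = 3.79 + 7.01*i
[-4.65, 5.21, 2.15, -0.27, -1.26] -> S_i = Random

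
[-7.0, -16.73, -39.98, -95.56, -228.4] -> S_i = -7.00*2.39^i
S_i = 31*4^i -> [31, 124, 496, 1984, 7936]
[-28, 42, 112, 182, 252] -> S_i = -28 + 70*i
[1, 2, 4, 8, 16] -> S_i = 1*2^i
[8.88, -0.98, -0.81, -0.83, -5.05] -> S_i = Random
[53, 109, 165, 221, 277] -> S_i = 53 + 56*i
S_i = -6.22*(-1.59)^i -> [-6.22, 9.89, -15.72, 25.0, -39.75]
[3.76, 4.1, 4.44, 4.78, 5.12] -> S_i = 3.76 + 0.34*i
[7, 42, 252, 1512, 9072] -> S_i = 7*6^i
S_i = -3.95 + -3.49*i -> [-3.95, -7.44, -10.93, -14.42, -17.91]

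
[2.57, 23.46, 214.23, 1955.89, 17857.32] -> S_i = 2.57*9.13^i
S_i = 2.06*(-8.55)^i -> [2.06, -17.61, 150.59, -1287.55, 11008.59]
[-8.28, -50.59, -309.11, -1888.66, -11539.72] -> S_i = -8.28*6.11^i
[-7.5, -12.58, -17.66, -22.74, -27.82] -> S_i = -7.50 + -5.08*i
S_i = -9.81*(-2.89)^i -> [-9.81, 28.35, -81.93, 236.79, -684.32]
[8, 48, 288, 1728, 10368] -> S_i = 8*6^i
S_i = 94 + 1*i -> [94, 95, 96, 97, 98]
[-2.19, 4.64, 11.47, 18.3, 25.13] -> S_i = -2.19 + 6.83*i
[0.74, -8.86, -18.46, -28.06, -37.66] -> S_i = 0.74 + -9.60*i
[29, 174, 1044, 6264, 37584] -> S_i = 29*6^i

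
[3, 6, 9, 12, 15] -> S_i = 3 + 3*i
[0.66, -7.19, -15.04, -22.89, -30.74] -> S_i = 0.66 + -7.85*i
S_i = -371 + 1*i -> [-371, -370, -369, -368, -367]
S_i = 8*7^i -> [8, 56, 392, 2744, 19208]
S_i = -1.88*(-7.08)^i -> [-1.88, 13.31, -94.24, 667.2, -4723.79]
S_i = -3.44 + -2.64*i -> [-3.44, -6.08, -8.72, -11.36, -14.0]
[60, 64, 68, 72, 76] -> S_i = 60 + 4*i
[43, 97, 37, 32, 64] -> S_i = Random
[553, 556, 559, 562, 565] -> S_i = 553 + 3*i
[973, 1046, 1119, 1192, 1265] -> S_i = 973 + 73*i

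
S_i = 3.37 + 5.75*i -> [3.37, 9.12, 14.87, 20.62, 26.37]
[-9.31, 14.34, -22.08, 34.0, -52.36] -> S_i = -9.31*(-1.54)^i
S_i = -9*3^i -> [-9, -27, -81, -243, -729]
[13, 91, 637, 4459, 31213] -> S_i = 13*7^i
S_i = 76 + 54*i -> [76, 130, 184, 238, 292]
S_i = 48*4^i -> [48, 192, 768, 3072, 12288]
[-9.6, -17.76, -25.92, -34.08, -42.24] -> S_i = -9.60 + -8.16*i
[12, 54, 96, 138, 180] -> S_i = 12 + 42*i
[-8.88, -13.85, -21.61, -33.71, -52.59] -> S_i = -8.88*1.56^i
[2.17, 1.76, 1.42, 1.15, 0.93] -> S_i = 2.17*0.81^i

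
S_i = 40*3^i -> [40, 120, 360, 1080, 3240]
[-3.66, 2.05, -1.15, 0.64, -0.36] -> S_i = -3.66*(-0.56)^i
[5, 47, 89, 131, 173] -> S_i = 5 + 42*i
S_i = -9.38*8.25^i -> [-9.38, -77.39, -638.43, -5267.02, -43452.89]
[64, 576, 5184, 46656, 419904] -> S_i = 64*9^i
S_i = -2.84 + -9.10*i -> [-2.84, -11.94, -21.04, -30.14, -39.24]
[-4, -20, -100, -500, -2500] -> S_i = -4*5^i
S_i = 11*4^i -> [11, 44, 176, 704, 2816]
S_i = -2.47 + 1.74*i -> [-2.47, -0.73, 1.01, 2.75, 4.49]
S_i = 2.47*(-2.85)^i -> [2.47, -7.04, 20.06, -57.18, 162.96]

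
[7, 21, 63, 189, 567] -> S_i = 7*3^i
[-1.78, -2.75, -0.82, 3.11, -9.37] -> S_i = Random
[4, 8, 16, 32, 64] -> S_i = 4*2^i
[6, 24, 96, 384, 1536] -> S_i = 6*4^i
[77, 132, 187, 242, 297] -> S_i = 77 + 55*i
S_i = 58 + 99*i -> [58, 157, 256, 355, 454]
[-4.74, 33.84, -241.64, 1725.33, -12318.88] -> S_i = -4.74*(-7.14)^i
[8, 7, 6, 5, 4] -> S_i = 8 + -1*i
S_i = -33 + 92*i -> [-33, 59, 151, 243, 335]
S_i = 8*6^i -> [8, 48, 288, 1728, 10368]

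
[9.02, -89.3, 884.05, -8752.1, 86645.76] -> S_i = 9.02*(-9.90)^i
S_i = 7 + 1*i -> [7, 8, 9, 10, 11]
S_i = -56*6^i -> [-56, -336, -2016, -12096, -72576]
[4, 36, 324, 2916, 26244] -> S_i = 4*9^i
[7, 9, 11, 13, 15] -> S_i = 7 + 2*i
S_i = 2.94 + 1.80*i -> [2.94, 4.74, 6.54, 8.34, 10.14]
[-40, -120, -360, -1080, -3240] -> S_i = -40*3^i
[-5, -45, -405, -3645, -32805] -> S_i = -5*9^i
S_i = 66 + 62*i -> [66, 128, 190, 252, 314]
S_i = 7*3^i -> [7, 21, 63, 189, 567]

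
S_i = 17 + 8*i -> [17, 25, 33, 41, 49]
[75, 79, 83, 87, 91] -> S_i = 75 + 4*i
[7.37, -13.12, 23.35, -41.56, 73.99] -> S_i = 7.37*(-1.78)^i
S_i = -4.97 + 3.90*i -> [-4.97, -1.07, 2.83, 6.73, 10.63]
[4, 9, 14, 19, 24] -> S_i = 4 + 5*i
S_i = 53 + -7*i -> [53, 46, 39, 32, 25]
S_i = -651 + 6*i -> [-651, -645, -639, -633, -627]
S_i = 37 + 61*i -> [37, 98, 159, 220, 281]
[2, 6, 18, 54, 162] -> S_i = 2*3^i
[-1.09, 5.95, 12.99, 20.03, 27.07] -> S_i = -1.09 + 7.04*i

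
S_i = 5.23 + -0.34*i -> [5.23, 4.89, 4.55, 4.21, 3.87]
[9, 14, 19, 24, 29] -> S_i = 9 + 5*i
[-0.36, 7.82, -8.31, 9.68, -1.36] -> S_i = Random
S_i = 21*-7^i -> [21, -147, 1029, -7203, 50421]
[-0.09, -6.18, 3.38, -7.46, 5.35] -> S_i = Random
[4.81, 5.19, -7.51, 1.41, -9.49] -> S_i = Random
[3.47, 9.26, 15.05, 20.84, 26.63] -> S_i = 3.47 + 5.79*i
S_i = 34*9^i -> [34, 306, 2754, 24786, 223074]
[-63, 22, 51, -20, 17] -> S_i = Random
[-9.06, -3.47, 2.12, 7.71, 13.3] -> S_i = -9.06 + 5.59*i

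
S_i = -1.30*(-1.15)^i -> [-1.3, 1.5, -1.72, 1.98, -2.27]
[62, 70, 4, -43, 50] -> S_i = Random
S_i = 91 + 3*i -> [91, 94, 97, 100, 103]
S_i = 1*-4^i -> [1, -4, 16, -64, 256]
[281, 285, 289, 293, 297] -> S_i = 281 + 4*i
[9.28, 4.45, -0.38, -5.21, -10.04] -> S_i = 9.28 + -4.83*i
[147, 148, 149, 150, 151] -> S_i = 147 + 1*i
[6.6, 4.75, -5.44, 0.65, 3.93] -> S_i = Random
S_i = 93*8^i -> [93, 744, 5952, 47616, 380928]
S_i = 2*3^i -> [2, 6, 18, 54, 162]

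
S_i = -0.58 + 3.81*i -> [-0.58, 3.23, 7.04, 10.85, 14.66]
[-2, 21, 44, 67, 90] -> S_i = -2 + 23*i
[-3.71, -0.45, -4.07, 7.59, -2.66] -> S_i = Random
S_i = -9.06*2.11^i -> [-9.06, -19.12, -40.34, -85.11, -179.58]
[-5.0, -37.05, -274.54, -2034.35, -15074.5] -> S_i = -5.00*7.41^i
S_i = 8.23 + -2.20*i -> [8.23, 6.03, 3.83, 1.63, -0.57]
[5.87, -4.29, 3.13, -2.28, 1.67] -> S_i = 5.87*(-0.73)^i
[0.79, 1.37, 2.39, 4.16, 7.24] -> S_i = 0.79*1.74^i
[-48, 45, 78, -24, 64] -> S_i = Random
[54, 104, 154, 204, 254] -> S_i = 54 + 50*i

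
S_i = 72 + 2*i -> [72, 74, 76, 78, 80]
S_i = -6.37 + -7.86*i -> [-6.37, -14.23, -22.09, -29.95, -37.81]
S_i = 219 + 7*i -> [219, 226, 233, 240, 247]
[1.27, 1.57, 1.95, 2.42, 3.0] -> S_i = 1.27*1.24^i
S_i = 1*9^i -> [1, 9, 81, 729, 6561]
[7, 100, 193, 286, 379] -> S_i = 7 + 93*i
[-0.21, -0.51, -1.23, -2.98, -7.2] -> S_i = -0.21*2.42^i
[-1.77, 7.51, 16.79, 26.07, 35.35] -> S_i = -1.77 + 9.28*i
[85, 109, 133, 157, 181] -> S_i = 85 + 24*i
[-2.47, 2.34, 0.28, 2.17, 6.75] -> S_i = Random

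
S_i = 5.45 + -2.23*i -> [5.45, 3.22, 0.99, -1.24, -3.47]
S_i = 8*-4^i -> [8, -32, 128, -512, 2048]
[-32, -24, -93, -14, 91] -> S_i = Random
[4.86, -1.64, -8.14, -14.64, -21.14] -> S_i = 4.86 + -6.50*i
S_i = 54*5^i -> [54, 270, 1350, 6750, 33750]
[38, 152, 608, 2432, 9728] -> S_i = 38*4^i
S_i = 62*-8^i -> [62, -496, 3968, -31744, 253952]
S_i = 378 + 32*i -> [378, 410, 442, 474, 506]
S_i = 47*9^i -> [47, 423, 3807, 34263, 308367]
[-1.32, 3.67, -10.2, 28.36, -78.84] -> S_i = -1.32*(-2.78)^i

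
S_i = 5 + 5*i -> [5, 10, 15, 20, 25]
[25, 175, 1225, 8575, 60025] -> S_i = 25*7^i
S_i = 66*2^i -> [66, 132, 264, 528, 1056]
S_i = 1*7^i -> [1, 7, 49, 343, 2401]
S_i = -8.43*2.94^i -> [-8.43, -24.78, -72.87, -214.22, -629.82]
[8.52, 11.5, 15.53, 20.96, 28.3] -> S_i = 8.52*1.35^i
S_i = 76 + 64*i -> [76, 140, 204, 268, 332]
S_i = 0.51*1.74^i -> [0.51, 0.89, 1.54, 2.69, 4.67]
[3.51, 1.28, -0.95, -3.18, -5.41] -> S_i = 3.51 + -2.23*i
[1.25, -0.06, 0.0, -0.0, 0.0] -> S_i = 1.25*(-0.05)^i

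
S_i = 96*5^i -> [96, 480, 2400, 12000, 60000]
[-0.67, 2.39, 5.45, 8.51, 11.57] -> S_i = -0.67 + 3.06*i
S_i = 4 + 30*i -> [4, 34, 64, 94, 124]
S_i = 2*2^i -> [2, 4, 8, 16, 32]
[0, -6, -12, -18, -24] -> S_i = 0 + -6*i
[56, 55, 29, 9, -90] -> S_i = Random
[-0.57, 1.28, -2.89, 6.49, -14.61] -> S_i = -0.57*(-2.25)^i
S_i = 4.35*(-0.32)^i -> [4.35, -1.39, 0.45, -0.14, 0.05]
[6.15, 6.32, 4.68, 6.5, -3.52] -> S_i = Random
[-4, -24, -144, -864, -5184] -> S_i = -4*6^i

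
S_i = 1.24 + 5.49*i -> [1.24, 6.73, 12.22, 17.71, 23.2]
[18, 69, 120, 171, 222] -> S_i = 18 + 51*i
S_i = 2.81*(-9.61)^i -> [2.81, -27.0, 259.51, -2493.89, 23966.24]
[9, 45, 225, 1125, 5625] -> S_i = 9*5^i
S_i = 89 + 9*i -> [89, 98, 107, 116, 125]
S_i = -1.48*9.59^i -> [-1.48, -14.19, -136.11, -1305.32, -12518.03]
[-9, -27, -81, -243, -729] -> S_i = -9*3^i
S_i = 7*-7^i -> [7, -49, 343, -2401, 16807]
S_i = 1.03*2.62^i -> [1.03, 2.7, 7.07, 18.52, 48.53]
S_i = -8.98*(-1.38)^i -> [-8.98, 12.39, -17.1, 23.6, -32.57]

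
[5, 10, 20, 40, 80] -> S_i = 5*2^i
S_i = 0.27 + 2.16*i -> [0.27, 2.43, 4.59, 6.75, 8.91]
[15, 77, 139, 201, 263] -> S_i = 15 + 62*i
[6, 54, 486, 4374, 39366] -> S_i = 6*9^i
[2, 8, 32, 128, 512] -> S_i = 2*4^i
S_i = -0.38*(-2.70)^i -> [-0.38, 1.03, -2.77, 7.48, -20.19]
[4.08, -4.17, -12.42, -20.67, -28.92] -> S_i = 4.08 + -8.25*i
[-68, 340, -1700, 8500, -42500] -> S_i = -68*-5^i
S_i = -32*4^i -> [-32, -128, -512, -2048, -8192]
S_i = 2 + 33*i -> [2, 35, 68, 101, 134]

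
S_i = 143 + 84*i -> [143, 227, 311, 395, 479]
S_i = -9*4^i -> [-9, -36, -144, -576, -2304]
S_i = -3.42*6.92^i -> [-3.42, -23.67, -163.77, -1133.3, -7842.43]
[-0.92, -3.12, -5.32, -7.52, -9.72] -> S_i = -0.92 + -2.20*i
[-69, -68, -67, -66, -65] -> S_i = -69 + 1*i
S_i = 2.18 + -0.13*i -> [2.18, 2.05, 1.92, 1.79, 1.66]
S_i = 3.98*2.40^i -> [3.98, 9.55, 22.92, 55.02, 132.05]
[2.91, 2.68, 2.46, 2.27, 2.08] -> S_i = 2.91*0.92^i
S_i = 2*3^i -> [2, 6, 18, 54, 162]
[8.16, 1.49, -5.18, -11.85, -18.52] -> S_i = 8.16 + -6.67*i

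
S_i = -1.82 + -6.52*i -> [-1.82, -8.34, -14.86, -21.38, -27.9]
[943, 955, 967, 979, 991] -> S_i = 943 + 12*i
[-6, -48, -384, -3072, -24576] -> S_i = -6*8^i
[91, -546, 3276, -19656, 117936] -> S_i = 91*-6^i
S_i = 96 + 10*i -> [96, 106, 116, 126, 136]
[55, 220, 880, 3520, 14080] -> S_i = 55*4^i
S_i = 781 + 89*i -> [781, 870, 959, 1048, 1137]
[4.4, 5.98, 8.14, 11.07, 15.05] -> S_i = 4.40*1.36^i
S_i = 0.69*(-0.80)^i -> [0.69, -0.55, 0.44, -0.35, 0.28]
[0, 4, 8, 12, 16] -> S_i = 0 + 4*i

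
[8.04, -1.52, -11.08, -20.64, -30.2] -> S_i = 8.04 + -9.56*i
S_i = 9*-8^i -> [9, -72, 576, -4608, 36864]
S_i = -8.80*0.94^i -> [-8.8, -8.27, -7.78, -7.31, -6.87]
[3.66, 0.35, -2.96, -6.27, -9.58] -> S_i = 3.66 + -3.31*i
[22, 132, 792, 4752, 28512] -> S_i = 22*6^i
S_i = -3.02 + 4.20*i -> [-3.02, 1.18, 5.38, 9.58, 13.78]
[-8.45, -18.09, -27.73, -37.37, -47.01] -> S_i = -8.45 + -9.64*i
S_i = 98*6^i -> [98, 588, 3528, 21168, 127008]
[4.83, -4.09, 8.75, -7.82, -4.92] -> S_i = Random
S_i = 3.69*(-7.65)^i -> [3.69, -28.23, 215.95, -1652.0, 12637.82]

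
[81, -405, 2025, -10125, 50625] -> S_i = 81*-5^i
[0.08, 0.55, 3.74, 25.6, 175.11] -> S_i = 0.08*6.84^i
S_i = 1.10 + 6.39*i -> [1.1, 7.49, 13.88, 20.27, 26.66]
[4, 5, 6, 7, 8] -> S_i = 4 + 1*i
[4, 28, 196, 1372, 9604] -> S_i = 4*7^i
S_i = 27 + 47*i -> [27, 74, 121, 168, 215]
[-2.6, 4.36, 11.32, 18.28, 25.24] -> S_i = -2.60 + 6.96*i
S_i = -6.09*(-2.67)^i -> [-6.09, 16.26, -43.42, 115.92, -309.5]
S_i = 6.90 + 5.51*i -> [6.9, 12.41, 17.92, 23.43, 28.94]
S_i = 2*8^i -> [2, 16, 128, 1024, 8192]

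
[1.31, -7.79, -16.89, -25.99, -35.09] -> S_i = 1.31 + -9.10*i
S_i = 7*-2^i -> [7, -14, 28, -56, 112]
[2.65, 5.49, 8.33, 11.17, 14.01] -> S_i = 2.65 + 2.84*i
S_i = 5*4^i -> [5, 20, 80, 320, 1280]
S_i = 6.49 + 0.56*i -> [6.49, 7.05, 7.61, 8.17, 8.73]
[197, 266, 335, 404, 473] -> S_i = 197 + 69*i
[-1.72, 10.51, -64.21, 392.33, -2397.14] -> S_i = -1.72*(-6.11)^i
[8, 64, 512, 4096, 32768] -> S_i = 8*8^i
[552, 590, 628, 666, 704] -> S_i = 552 + 38*i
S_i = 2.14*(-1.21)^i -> [2.14, -2.59, 3.13, -3.79, 4.59]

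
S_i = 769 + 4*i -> [769, 773, 777, 781, 785]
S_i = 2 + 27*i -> [2, 29, 56, 83, 110]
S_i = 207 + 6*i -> [207, 213, 219, 225, 231]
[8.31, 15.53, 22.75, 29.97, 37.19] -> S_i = 8.31 + 7.22*i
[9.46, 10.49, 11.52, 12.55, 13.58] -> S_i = 9.46 + 1.03*i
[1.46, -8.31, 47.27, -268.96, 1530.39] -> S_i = 1.46*(-5.69)^i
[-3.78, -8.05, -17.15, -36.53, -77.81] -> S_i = -3.78*2.13^i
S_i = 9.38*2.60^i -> [9.38, 24.39, 63.41, 164.86, 428.64]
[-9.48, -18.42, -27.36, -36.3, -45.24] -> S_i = -9.48 + -8.94*i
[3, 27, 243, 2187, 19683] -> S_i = 3*9^i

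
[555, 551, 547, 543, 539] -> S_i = 555 + -4*i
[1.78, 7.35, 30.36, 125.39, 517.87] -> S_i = 1.78*4.13^i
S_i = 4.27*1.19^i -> [4.27, 5.08, 6.05, 7.2, 8.56]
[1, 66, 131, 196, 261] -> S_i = 1 + 65*i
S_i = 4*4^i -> [4, 16, 64, 256, 1024]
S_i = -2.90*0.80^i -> [-2.9, -2.32, -1.86, -1.48, -1.19]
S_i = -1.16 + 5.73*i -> [-1.16, 4.57, 10.3, 16.03, 21.76]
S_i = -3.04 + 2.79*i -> [-3.04, -0.25, 2.54, 5.33, 8.12]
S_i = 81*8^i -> [81, 648, 5184, 41472, 331776]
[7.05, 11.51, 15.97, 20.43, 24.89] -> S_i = 7.05 + 4.46*i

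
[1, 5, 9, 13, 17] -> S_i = 1 + 4*i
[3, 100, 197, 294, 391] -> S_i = 3 + 97*i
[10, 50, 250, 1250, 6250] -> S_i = 10*5^i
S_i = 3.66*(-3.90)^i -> [3.66, -14.27, 55.67, -217.11, 846.72]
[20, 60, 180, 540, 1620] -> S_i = 20*3^i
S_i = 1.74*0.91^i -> [1.74, 1.58, 1.44, 1.31, 1.19]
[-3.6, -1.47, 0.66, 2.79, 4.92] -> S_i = -3.60 + 2.13*i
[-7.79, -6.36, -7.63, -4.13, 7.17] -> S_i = Random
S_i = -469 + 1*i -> [-469, -468, -467, -466, -465]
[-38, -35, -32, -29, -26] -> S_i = -38 + 3*i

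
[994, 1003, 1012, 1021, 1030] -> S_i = 994 + 9*i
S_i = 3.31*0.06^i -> [3.31, 0.2, 0.01, 0.0, 0.0]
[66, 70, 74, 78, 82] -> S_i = 66 + 4*i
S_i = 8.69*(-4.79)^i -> [8.69, -41.63, 199.38, -955.05, 4574.69]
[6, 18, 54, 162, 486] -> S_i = 6*3^i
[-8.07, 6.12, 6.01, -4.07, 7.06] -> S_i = Random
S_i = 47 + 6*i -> [47, 53, 59, 65, 71]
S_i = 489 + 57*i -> [489, 546, 603, 660, 717]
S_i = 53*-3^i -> [53, -159, 477, -1431, 4293]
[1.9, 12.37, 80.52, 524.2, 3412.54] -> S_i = 1.90*6.51^i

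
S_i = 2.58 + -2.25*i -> [2.58, 0.33, -1.92, -4.17, -6.42]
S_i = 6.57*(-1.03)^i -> [6.57, -6.77, 6.97, -7.18, 7.39]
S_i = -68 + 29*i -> [-68, -39, -10, 19, 48]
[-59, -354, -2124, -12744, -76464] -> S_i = -59*6^i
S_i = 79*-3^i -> [79, -237, 711, -2133, 6399]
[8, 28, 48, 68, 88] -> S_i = 8 + 20*i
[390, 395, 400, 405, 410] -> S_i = 390 + 5*i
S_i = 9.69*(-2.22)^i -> [9.69, -21.51, 47.76, -106.02, 235.36]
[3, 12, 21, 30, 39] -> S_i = 3 + 9*i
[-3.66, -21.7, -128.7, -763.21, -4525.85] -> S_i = -3.66*5.93^i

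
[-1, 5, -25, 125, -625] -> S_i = -1*-5^i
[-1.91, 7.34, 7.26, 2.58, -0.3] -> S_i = Random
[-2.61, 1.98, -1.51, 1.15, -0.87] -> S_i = -2.61*(-0.76)^i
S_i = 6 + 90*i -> [6, 96, 186, 276, 366]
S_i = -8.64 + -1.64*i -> [-8.64, -10.28, -11.92, -13.56, -15.2]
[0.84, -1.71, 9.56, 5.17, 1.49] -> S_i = Random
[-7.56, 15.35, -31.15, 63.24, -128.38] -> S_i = -7.56*(-2.03)^i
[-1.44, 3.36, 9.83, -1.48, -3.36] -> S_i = Random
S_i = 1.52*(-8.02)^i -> [1.52, -12.19, 97.77, -784.09, 6288.41]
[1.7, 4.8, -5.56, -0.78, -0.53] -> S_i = Random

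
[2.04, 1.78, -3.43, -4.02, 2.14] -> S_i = Random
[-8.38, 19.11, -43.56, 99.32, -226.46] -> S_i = -8.38*(-2.28)^i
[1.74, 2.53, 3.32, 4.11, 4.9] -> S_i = 1.74 + 0.79*i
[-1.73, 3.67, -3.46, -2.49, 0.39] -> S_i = Random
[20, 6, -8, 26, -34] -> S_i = Random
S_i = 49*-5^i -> [49, -245, 1225, -6125, 30625]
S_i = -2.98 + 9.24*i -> [-2.98, 6.26, 15.5, 24.74, 33.98]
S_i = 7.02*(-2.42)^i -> [7.02, -16.99, 41.11, -99.49, 240.77]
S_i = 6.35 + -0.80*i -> [6.35, 5.55, 4.75, 3.95, 3.15]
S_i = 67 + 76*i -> [67, 143, 219, 295, 371]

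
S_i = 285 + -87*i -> [285, 198, 111, 24, -63]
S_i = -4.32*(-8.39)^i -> [-4.32, 36.24, -304.09, 2551.35, -21405.81]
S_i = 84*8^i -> [84, 672, 5376, 43008, 344064]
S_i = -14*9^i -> [-14, -126, -1134, -10206, -91854]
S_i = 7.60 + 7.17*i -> [7.6, 14.77, 21.94, 29.11, 36.28]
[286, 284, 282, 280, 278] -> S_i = 286 + -2*i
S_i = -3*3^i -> [-3, -9, -27, -81, -243]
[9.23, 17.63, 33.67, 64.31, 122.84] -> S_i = 9.23*1.91^i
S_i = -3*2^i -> [-3, -6, -12, -24, -48]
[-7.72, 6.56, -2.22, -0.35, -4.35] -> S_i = Random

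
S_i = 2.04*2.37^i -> [2.04, 4.83, 11.46, 27.16, 64.36]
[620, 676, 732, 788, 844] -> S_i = 620 + 56*i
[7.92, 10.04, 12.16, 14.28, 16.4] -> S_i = 7.92 + 2.12*i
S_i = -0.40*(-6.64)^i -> [-0.4, 2.66, -17.64, 117.1, -777.56]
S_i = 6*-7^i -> [6, -42, 294, -2058, 14406]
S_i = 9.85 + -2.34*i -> [9.85, 7.51, 5.17, 2.83, 0.49]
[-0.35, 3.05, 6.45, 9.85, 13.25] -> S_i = -0.35 + 3.40*i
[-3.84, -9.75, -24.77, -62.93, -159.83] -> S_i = -3.84*2.54^i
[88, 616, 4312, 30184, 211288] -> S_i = 88*7^i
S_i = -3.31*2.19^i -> [-3.31, -7.25, -15.88, -34.77, -76.14]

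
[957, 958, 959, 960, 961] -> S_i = 957 + 1*i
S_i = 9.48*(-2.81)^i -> [9.48, -26.64, 74.86, -210.34, 591.06]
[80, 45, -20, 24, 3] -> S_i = Random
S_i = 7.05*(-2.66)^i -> [7.05, -18.75, 49.88, -132.69, 352.95]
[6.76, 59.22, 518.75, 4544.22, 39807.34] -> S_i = 6.76*8.76^i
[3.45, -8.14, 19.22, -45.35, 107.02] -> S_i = 3.45*(-2.36)^i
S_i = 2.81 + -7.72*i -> [2.81, -4.91, -12.63, -20.35, -28.07]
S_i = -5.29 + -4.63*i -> [-5.29, -9.92, -14.55, -19.18, -23.81]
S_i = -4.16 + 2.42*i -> [-4.16, -1.74, 0.68, 3.1, 5.52]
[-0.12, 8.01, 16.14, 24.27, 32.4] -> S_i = -0.12 + 8.13*i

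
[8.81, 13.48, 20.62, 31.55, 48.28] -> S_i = 8.81*1.53^i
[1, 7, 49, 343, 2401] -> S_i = 1*7^i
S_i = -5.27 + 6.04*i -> [-5.27, 0.77, 6.81, 12.85, 18.89]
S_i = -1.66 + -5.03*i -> [-1.66, -6.69, -11.72, -16.75, -21.78]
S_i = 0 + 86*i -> [0, 86, 172, 258, 344]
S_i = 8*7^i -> [8, 56, 392, 2744, 19208]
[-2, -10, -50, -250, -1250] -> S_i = -2*5^i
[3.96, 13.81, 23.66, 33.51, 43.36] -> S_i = 3.96 + 9.85*i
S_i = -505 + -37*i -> [-505, -542, -579, -616, -653]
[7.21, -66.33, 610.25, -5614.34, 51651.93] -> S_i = 7.21*(-9.20)^i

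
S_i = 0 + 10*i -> [0, 10, 20, 30, 40]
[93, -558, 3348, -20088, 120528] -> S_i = 93*-6^i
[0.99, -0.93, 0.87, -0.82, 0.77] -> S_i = 0.99*(-0.94)^i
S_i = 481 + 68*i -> [481, 549, 617, 685, 753]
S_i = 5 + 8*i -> [5, 13, 21, 29, 37]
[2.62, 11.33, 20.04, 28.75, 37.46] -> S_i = 2.62 + 8.71*i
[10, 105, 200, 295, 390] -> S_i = 10 + 95*i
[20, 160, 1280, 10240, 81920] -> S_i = 20*8^i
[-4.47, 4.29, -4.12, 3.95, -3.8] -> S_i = -4.47*(-0.96)^i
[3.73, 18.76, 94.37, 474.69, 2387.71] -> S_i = 3.73*5.03^i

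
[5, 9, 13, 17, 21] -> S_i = 5 + 4*i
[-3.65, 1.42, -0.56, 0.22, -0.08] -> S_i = -3.65*(-0.39)^i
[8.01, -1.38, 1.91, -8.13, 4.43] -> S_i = Random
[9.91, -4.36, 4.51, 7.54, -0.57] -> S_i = Random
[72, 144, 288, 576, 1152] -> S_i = 72*2^i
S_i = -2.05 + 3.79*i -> [-2.05, 1.74, 5.53, 9.32, 13.11]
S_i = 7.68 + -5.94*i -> [7.68, 1.74, -4.2, -10.14, -16.08]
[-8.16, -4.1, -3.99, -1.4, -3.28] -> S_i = Random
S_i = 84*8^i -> [84, 672, 5376, 43008, 344064]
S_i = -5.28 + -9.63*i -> [-5.28, -14.91, -24.54, -34.17, -43.8]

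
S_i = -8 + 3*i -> [-8, -5, -2, 1, 4]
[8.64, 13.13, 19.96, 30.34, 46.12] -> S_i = 8.64*1.52^i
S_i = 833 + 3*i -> [833, 836, 839, 842, 845]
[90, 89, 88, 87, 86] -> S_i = 90 + -1*i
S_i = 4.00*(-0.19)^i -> [4.0, -0.76, 0.14, -0.03, 0.01]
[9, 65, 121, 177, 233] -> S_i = 9 + 56*i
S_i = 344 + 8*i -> [344, 352, 360, 368, 376]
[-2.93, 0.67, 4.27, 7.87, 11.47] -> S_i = -2.93 + 3.60*i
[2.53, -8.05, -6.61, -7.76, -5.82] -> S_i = Random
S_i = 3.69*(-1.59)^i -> [3.69, -5.87, 9.33, -14.83, 23.58]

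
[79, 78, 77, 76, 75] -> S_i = 79 + -1*i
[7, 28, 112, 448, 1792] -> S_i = 7*4^i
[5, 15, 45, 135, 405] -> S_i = 5*3^i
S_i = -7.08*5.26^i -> [-7.08, -37.24, -195.89, -1030.36, -5419.71]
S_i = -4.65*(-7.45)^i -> [-4.65, 34.64, -258.09, 1922.75, -14324.45]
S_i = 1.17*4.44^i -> [1.17, 5.19, 23.06, 102.41, 454.69]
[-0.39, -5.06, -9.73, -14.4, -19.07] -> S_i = -0.39 + -4.67*i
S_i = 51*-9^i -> [51, -459, 4131, -37179, 334611]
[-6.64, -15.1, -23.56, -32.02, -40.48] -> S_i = -6.64 + -8.46*i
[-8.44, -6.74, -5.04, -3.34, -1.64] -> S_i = -8.44 + 1.70*i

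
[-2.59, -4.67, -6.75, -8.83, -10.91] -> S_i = -2.59 + -2.08*i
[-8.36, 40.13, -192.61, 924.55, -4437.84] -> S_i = -8.36*(-4.80)^i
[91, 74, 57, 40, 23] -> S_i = 91 + -17*i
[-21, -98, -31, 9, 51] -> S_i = Random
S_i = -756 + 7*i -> [-756, -749, -742, -735, -728]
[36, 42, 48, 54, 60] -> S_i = 36 + 6*i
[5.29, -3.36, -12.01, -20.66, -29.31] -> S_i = 5.29 + -8.65*i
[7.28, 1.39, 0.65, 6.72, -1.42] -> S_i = Random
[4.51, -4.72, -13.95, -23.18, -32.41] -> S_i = 4.51 + -9.23*i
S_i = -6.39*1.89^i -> [-6.39, -12.08, -22.83, -43.14, -81.54]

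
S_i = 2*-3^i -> [2, -6, 18, -54, 162]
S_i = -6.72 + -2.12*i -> [-6.72, -8.84, -10.96, -13.08, -15.2]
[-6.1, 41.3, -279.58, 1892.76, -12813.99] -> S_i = -6.10*(-6.77)^i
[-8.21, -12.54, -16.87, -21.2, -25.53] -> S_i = -8.21 + -4.33*i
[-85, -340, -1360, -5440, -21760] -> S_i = -85*4^i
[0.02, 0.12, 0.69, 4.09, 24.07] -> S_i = 0.02*5.89^i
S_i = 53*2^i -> [53, 106, 212, 424, 848]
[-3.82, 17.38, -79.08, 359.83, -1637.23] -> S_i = -3.82*(-4.55)^i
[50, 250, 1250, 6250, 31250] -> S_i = 50*5^i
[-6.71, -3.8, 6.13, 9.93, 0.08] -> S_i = Random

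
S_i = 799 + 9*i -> [799, 808, 817, 826, 835]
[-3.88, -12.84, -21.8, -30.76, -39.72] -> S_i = -3.88 + -8.96*i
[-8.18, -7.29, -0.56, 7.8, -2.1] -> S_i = Random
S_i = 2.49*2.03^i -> [2.49, 5.05, 10.26, 20.83, 42.28]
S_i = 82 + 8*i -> [82, 90, 98, 106, 114]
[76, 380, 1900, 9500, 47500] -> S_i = 76*5^i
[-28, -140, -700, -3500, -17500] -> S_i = -28*5^i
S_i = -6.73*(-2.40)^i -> [-6.73, 16.15, -38.76, 93.04, -223.29]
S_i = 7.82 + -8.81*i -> [7.82, -0.99, -9.8, -18.61, -27.42]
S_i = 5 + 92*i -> [5, 97, 189, 281, 373]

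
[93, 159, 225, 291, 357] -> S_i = 93 + 66*i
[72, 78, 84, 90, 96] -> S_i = 72 + 6*i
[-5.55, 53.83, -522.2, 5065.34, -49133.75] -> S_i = -5.55*(-9.70)^i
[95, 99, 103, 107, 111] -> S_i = 95 + 4*i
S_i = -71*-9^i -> [-71, 639, -5751, 51759, -465831]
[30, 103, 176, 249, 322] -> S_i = 30 + 73*i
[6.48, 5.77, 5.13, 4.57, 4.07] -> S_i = 6.48*0.89^i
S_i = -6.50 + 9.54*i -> [-6.5, 3.04, 12.58, 22.12, 31.66]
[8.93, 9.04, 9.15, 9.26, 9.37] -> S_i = 8.93 + 0.11*i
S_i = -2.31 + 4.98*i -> [-2.31, 2.67, 7.65, 12.63, 17.61]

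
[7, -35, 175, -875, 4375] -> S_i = 7*-5^i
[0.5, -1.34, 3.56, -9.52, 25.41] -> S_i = 0.50*(-2.67)^i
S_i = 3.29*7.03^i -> [3.29, 23.13, 162.59, 1143.04, 8035.58]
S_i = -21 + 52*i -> [-21, 31, 83, 135, 187]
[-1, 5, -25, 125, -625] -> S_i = -1*-5^i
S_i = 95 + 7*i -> [95, 102, 109, 116, 123]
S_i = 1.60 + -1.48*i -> [1.6, 0.12, -1.36, -2.84, -4.32]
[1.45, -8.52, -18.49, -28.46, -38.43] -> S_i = 1.45 + -9.97*i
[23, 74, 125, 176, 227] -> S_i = 23 + 51*i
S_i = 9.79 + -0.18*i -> [9.79, 9.61, 9.43, 9.25, 9.07]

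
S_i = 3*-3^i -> [3, -9, 27, -81, 243]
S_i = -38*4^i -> [-38, -152, -608, -2432, -9728]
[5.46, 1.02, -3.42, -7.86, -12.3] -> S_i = 5.46 + -4.44*i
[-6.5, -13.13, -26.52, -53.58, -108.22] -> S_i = -6.50*2.02^i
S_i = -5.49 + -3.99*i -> [-5.49, -9.48, -13.47, -17.46, -21.45]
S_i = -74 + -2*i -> [-74, -76, -78, -80, -82]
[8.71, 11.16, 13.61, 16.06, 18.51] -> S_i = 8.71 + 2.45*i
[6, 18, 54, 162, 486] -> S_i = 6*3^i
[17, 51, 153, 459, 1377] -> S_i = 17*3^i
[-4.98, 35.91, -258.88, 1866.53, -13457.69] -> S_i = -4.98*(-7.21)^i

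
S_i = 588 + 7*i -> [588, 595, 602, 609, 616]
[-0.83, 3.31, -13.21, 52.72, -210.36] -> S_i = -0.83*(-3.99)^i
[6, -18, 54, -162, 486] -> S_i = 6*-3^i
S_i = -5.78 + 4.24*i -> [-5.78, -1.54, 2.7, 6.94, 11.18]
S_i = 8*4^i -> [8, 32, 128, 512, 2048]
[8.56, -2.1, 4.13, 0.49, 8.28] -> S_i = Random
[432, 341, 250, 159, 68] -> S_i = 432 + -91*i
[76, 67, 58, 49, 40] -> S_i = 76 + -9*i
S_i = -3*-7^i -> [-3, 21, -147, 1029, -7203]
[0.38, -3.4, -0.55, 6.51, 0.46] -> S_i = Random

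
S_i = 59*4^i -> [59, 236, 944, 3776, 15104]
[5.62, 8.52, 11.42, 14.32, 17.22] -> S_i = 5.62 + 2.90*i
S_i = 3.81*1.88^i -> [3.81, 7.16, 13.47, 25.32, 47.59]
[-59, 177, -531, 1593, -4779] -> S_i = -59*-3^i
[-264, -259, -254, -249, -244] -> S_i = -264 + 5*i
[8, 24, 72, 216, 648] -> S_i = 8*3^i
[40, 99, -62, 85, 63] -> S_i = Random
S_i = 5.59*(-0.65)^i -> [5.59, -3.63, 2.36, -1.54, 1.0]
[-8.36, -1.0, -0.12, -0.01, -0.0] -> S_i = -8.36*0.12^i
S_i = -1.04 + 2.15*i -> [-1.04, 1.11, 3.26, 5.41, 7.56]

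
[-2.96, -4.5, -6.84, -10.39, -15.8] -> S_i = -2.96*1.52^i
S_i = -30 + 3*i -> [-30, -27, -24, -21, -18]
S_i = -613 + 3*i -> [-613, -610, -607, -604, -601]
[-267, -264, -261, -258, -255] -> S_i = -267 + 3*i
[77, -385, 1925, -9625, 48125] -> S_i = 77*-5^i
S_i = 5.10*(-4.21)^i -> [5.1, -21.47, 90.39, -380.55, 1602.13]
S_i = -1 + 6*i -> [-1, 5, 11, 17, 23]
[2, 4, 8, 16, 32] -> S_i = 2*2^i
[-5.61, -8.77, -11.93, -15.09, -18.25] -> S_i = -5.61 + -3.16*i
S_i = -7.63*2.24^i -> [-7.63, -17.09, -38.28, -85.76, -192.1]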